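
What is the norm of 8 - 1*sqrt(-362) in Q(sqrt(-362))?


N(a + b*sqrt(d)) = a^2 - d*b^2
= (8)^2 - (-362)*(-1)^2
= 64 + 362
= 426

426


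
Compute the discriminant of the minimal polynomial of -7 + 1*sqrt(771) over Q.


The element -7 + 1*sqrt(771) has minimal polynomial:
x^2 + 14*x - 722
Discriminant = (14)^2 - 4*(-722)
= 196 + 2888
= 3084

3084


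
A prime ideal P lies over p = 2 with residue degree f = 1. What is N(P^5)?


N(P^a) = p^(a*f)
= 2^(5*1)
= 2^5
= 32

32


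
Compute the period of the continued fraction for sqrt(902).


Run the CF algorithm for sqrt(902).
a_0 = floor(sqrt(902)) = 30; set m_0=0, q_0=1.
Recurrence: m' = q*a - m,  q' = (d - m'^2)/q,  a' = floor((a_0 + m')/q').
  step 1: m=30, q=2, a=30
  step 2: m=30, q=1, a=60
a_2 = 2*a_0 = 60, so the period closes here.
sqrt(902) = [30; 30, 60]
Period length = 2

2


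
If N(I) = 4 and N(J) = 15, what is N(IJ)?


N(IJ) = N(I) * N(J)
= 4 * 15
= 60

60


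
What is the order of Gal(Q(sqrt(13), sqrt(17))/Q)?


The 2 square roots of distinct primes are multiplicatively independent over Q,
so [K:Q] = 2^2 and Gal(K/Q) is isomorphic to (Z/2Z)^2.
|Gal| = 2^2 = 4

4


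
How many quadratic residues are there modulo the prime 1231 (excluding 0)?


For prime p, the number of non-zero quadratic residues is (p-1)/2.
= (1231-1)/2
= 615

615


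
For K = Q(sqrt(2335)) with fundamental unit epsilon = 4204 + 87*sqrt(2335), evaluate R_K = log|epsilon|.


epsilon = 4204 + 87*sqrt(2335)
= 8407.9999
R = ln(8407.9999)
= 9.0369

9.0369


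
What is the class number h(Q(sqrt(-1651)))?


K = Q(sqrt(-1651)). d mod 4 = 1, so D = disc(K) = d = -1651
h(K) equals the number of primitive reduced positive-definite forms (a, b, c) = a*x^2 + b*x*y + c*y^2 with b^2 - 4ac = D,
where reduced means |b| <= a <= c, with b >= 0 whenever |b| = a or a = c, and primitive means gcd(a, b, c) = 1.
Reduced forces 3a^2 <= |D| = 1651, so 1 <= a <= 23; b must have the parity of D, and c = (b^2 - D)/(4a) must be an integer >= a.
Enumerate a = 1..23, b in [-a, a]:
  a=1: (1, 1, 413)  [1]
  a=2..4: none
  a=5: (5, -3, 83), (5, 3, 83)  [2]
  a=6: none
  a=7: (7, -1, 59), (7, 1, 59)  [2]
  a=8..12: none
  a=13: (13, 13, 35)  [1]
  a=14..16: none
  a=17: (17, -7, 25), (17, 7, 25)  [2]
  a=18..23: none
Total reduced forms: 1 + 2 + 2 + 1 + 2 = 8
h = 8

8


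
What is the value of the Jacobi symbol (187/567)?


Compute (187/567) via quadratic reciprocity:
  reciprocity: (187/567) -> -(567/187)
  reduce: (6/187)
  pull out 2: (2/187) = -1  (since 187 mod 8 = 3)
  reciprocity: (3/187) -> -(187/3)
  reduce: (1/3)
  (1/3) = 1
Product of signs = -1

-1


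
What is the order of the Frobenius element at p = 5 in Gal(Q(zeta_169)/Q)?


The Frobenius at p in Gal(Q(zeta_n)/Q) = (Z/nZ)* is the class of p, so its order is ord_169(5), the smallest k >= 1 with 5^k = 1 mod 169.
n = 169 = 13^2, phi(169) = 156; the order divides phi(n).
Divisors of 156: 1, 2, 3, 4, 6, 12, 13, 26, 39, 52, 78, 156
Repeated squaring mod 169: 5^1 = 5, 5^2 = 25, 5^4 = 118, 5^8 = 66, 5^16 = 131, 5^32 = 92, 5^64 = 14, 5^128 = 27
Test divisors in increasing order:
  k=1: 5^1 = 5 mod 169
  k=2: 5^2 = 25 mod 169
  k=3: 5^3 = 25 * 5 = 125 mod 169
  k=4: 5^4 = 118 mod 169
  k=6: 5^6 = 118 * 25 = 77 mod 169
  k=12: 5^12 = 66 * 118 = 14 mod 169
  k=13: 5^13 = 66 * 118 * 5 = 70 mod 169
  k=26: 5^26 = 131 * 66 * 25 = 168 mod 169
  k=39: 5^39 = 92 * 118 * 25 * 5 = 99 mod 169
  k=52: 5^52 = 92 * 131 * 118 = 1 mod 169  <- first divisor giving 1
Order = 52

52


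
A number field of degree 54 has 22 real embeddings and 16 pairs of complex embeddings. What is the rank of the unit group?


By Dirichlet's unit theorem:
rank = r1 + r2 - 1
= 22 + 16 - 1
= 37

37


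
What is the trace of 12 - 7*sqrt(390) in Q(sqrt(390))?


Tr(a + b*sqrt(d)) = (a + b*sqrt(d)) + (a - b*sqrt(d)) = 2a
= 2 * (12)
= 24

24


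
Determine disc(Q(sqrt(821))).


For K = Q(sqrt(d)) with d squarefree: disc(K) = d if d = 1 mod 4, and disc(K) = 4d if d = 2 or 3 mod 4.
Here d = 821, and d mod 4 = 1.
d = 1 mod 4 (O_K = Z[(1+sqrt(d))/2]), so disc(K) = d = 821

821


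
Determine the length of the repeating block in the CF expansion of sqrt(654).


Run the CF algorithm for sqrt(654).
a_0 = floor(sqrt(654)) = 25; set m_0=0, q_0=1.
Recurrence: m' = q*a - m,  q' = (d - m'^2)/q,  a' = floor((a_0 + m')/q').
  step 1: m=25, q=29, a=1
  step 2: m=4, q=22, a=1
  step 3: m=18, q=15, a=2
  step 4: m=12, q=34, a=1
  step 5: m=22, q=5, a=9
  step 6: m=23, q=25, a=1
  step 7: m=2, q=26, a=1
  step 8: m=24, q=3, a=16
  step 9: m=24, q=26, a=1
  step 10: m=2, q=25, a=1
  step 11: m=23, q=5, a=9
  step 12: m=22, q=34, a=1
  step 13: m=12, q=15, a=2
  step 14: m=18, q=22, a=1
  step 15: m=4, q=29, a=1
  step 16: m=25, q=1, a=50
a_16 = 2*a_0 = 50, so the period closes here.
sqrt(654) = [25; 1, 1, 2, 1, 9, 1, 1, 16, 1, 1, 9, 1, 2, 1, 1, 50]
Period length = 16

16


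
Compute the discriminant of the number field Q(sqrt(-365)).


For K = Q(sqrt(d)) with d squarefree: disc(K) = d if d = 1 mod 4, and disc(K) = 4d if d = 2 or 3 mod 4.
Here d = -365, and d mod 4 = 3.
d = 3 mod 4, not 1 (O_K = Z[sqrt(d)]), so disc(K) = 4d = 4 * (-365) = -1460

-1460


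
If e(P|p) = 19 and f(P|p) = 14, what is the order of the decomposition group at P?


|D_P| = e * f
= 19 * 14
= 266

266


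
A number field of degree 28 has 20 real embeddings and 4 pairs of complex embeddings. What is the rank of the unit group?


By Dirichlet's unit theorem:
rank = r1 + r2 - 1
= 20 + 4 - 1
= 23

23


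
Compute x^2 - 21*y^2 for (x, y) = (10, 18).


x^2 - d*y^2
= 10^2 - 21*18^2
= 100 - 6804
= -6704

-6704


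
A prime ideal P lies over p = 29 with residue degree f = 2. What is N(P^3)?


N(P^a) = p^(a*f)
= 29^(3*2)
= 29^6
= 594823321

594823321


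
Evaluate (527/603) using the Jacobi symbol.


Compute (527/603) via quadratic reciprocity:
  reciprocity: (527/603) -> -(603/527)
  reduce: (76/527)
  pull out 2: (2/527) = +1  (since 527 mod 8 = 7)
  pull out 2: (2/527) = +1  (since 527 mod 8 = 7)
  reciprocity: (19/527) -> -(527/19)
  reduce: (14/19)
  pull out 2: (2/19) = -1  (since 19 mod 8 = 3)
  reciprocity: (7/19) -> -(19/7)
  reduce: (5/7)
  reciprocity: (5/7) -> +(7/5)
  reduce: (2/5)
  pull out 2: (2/5) = -1  (since 5 mod 8 = 5)
  (1/5) = 1
Product of signs = -1

-1


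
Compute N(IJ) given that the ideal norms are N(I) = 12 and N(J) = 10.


N(IJ) = N(I) * N(J)
= 12 * 10
= 120

120


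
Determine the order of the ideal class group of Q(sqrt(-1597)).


K = Q(sqrt(-1597)). d mod 4 = 3, so D = disc(K) = 4d = -6388
h(K) equals the number of primitive reduced positive-definite forms (a, b, c) = a*x^2 + b*x*y + c*y^2 with b^2 - 4ac = D,
where reduced means |b| <= a <= c, with b >= 0 whenever |b| = a or a = c, and primitive means gcd(a, b, c) = 1.
Reduced forces 3a^2 <= |D| = 6388, so 1 <= a <= 46; b must have the parity of D, and c = (b^2 - D)/(4a) must be an integer >= a.
Enumerate a = 1..46, b in [-a, a]:
  a=1: (1, 0, 1597)  [1]
  a=2: (2, 2, 799)  [1]
  a=3..10: none
  a=11: (11, -6, 146), (11, 6, 146)  [2]
  a=12..16: none
  a=17: (17, -2, 94), (17, 2, 94)  [2]
  a=18..21: none
  a=22: (22, -6, 73), (22, 6, 73)  [2]
  a=23: (23, -12, 71), (23, 12, 71)  [2]
  a=24..33: none
  a=34: (34, -2, 47), (34, 2, 47)  [2]
  a=35..40: none
  a=41: (41, -34, 46), (41, 34, 46)  [2]
  a=42..46: none
Total reduced forms: 1 + 1 + 2 + 2 + 2 + 2 + 2 + 2 = 14
h = 14

14


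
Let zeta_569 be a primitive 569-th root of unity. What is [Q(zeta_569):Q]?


The degree equals Euler's totient phi(569).
569 = 569
phi(569) = 568

568


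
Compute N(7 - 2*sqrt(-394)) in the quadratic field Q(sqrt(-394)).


N(a + b*sqrt(d)) = a^2 - d*b^2
= (7)^2 - (-394)*(-2)^2
= 49 + 1576
= 1625

1625


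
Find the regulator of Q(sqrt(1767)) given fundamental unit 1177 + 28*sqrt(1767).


epsilon = 1177 + 28*sqrt(1767)
= 2353.9996
R = ln(2353.9996)
= 7.7639

7.7639


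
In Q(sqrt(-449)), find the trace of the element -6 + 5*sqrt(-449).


Tr(a + b*sqrt(d)) = (a + b*sqrt(d)) + (a - b*sqrt(d)) = 2a
= 2 * (-6)
= -12

-12


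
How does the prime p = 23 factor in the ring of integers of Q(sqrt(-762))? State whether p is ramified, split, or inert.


K = Q(sqrt(-762)). Since d mod 4 = 2, disc(K) = -3048.
Check p | disc: -3048 mod 23 = 11.
p does not divide disc. Compute Legendre symbol (d/p):
20^((23-1)/2) mod 23 = -1
(d/p) = -1, so p is inert: (p) stays prime with e=1, f=2, g=1.
Therefore p is inert.

inert


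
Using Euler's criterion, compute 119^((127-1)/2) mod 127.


p = 127 is prime and the exponent is (p-1)/2 = 63, so by Euler's criterion 119^63 = (119/127) = +1 or -1 mod 127.
Compute by square-and-multiply:
  63 = 32 + 16 + 8 + 4 + 2 + 1 (binary 111111)
  Repeated squaring mod 127: 119^1 = 119, 119^2 = 64, 119^4 = 32, 119^8 = 8, 119^16 = 64, 119^32 = 32
  119^63 = 119^32 * 119^16 * 119^8 * 119^4 * 119^2 * 119^1 = 32 * 64 * 8 * 32 * 64 * 119 mod 127
    32 * 64 = 2048 = 16 mod 127
    16 * 8 = 128 = 1 mod 127
    1 * 32 = 32 = 32 mod 127
    32 * 64 = 2048 = 16 mod 127
    16 * 119 = 1904 = 126 mod 127
  119^63 = 126 mod 127
Result 126 = p - 1 = -1 mod 127: 119 is a quadratic non-residue mod 127. As a residue in [0, p-1] the value is 126.
119^63 mod 127 = 126

126


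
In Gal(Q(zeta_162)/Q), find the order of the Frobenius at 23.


The Frobenius at p in Gal(Q(zeta_n)/Q) = (Z/nZ)* is the class of p, so its order is ord_162(23), the smallest k >= 1 with 23^k = 1 mod 162.
n = 162 = 2 * 3^4, phi(162) = 54; the order divides phi(n).
Divisors of 54: 1, 2, 3, 6, 9, 18, 27, 54
Repeated squaring mod 162: 23^1 = 23, 23^2 = 43, 23^4 = 67, 23^8 = 115, 23^16 = 103, 23^32 = 79
Test divisors in increasing order:
  k=1: 23^1 = 23 mod 162
  k=2: 23^2 = 43 mod 162
  k=3: 23^3 = 43 * 23 = 17 mod 162
  k=6: 23^6 = 67 * 43 = 127 mod 162
  k=9: 23^9 = 115 * 23 = 53 mod 162
  k=18: 23^18 = 103 * 43 = 55 mod 162
  k=27: 23^27 = 103 * 115 * 43 * 23 = 161 mod 162
  k=54: 23^54 = 79 * 103 * 67 * 43 = 1 mod 162  <- first divisor giving 1
Order = 54

54


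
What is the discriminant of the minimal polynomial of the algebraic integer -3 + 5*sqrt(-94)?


The element -3 + 5*sqrt(-94) has minimal polynomial:
x^2 + 6*x + 2359
Discriminant = (6)^2 - 4*(2359)
= 36 - 9436
= -9400

-9400


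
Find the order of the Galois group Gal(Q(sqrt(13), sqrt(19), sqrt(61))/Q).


The 3 square roots of distinct primes are multiplicatively independent over Q,
so [K:Q] = 2^3 and Gal(K/Q) is isomorphic to (Z/2Z)^3.
|Gal| = 2^3 = 8

8


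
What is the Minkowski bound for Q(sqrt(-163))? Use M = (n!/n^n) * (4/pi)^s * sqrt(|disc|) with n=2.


d = -163, d mod 4 = 1, so disc(K) = d = -163; |disc(K)| = 163
Imaginary quadratic field, so n = 2, s = r2 = 1, r1 = 0
M = (n!/n^n) * (4/pi)^s * sqrt(|disc(K)|) = (2!/2^2) * (4/pi)^1 * sqrt(163)
= 0.5 * 1.273240 * 12.767145
= 8.1278

8.1278


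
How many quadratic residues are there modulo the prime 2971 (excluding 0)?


For prime p, the number of non-zero quadratic residues is (p-1)/2.
= (2971-1)/2
= 1485

1485


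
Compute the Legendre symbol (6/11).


p = 11 is prime, so compute (6/11) with the reciprocity algorithm (Jacobi-symbol steps: pull out 2s via (2/n), flip via reciprocity, reduce):
  pull out 2: (2/11) = -1  (since 11 mod 8 = 3)
  reciprocity: (3/11) -> -(11/3)
  reduce: (2/3)
  pull out 2: (2/3) = -1  (since 3 mod 8 = 3)
  (1/3) = 1
Product of signs = -1
(6/11) = -1

-1


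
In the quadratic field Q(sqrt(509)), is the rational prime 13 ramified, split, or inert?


K = Q(sqrt(509)). Since d mod 4 = 1, disc(K) = 509.
Check p | disc: 509 mod 13 = 2.
p does not divide disc. Compute Legendre symbol (d/p):
2^((13-1)/2) mod 13 = -1
(d/p) = -1, so p is inert: (p) stays prime with e=1, f=2, g=1.
Therefore p is inert.

inert


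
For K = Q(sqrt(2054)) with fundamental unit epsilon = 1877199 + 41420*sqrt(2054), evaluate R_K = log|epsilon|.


epsilon = 1877199 + 41420*sqrt(2054)
= 3.7544e+06
R = ln(3.7544e+06)
= 15.1384

15.1384


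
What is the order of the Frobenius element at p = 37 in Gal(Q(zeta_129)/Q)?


The Frobenius at p in Gal(Q(zeta_n)/Q) = (Z/nZ)* is the class of p, so its order is ord_129(37), the smallest k >= 1 with 37^k = 1 mod 129.
n = 129 = 3 * 43, phi(129) = 84; the order divides phi(n).
Divisors of 84: 1, 2, 3, 4, 6, 7, 12, 14, 21, 28, 42, 84
Repeated squaring mod 129: 37^1 = 37, 37^2 = 79, 37^4 = 49, 37^8 = 79, 37^16 = 49, 37^32 = 79, 37^64 = 49
Test divisors in increasing order:
  k=1: 37^1 = 37 mod 129
  k=2: 37^2 = 79 mod 129
  k=3: 37^3 = 79 * 37 = 85 mod 129
  k=4: 37^4 = 49 mod 129
  k=6: 37^6 = 49 * 79 = 1 mod 129  <- first divisor giving 1
Order = 6

6


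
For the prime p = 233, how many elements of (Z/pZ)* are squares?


For prime p, the number of non-zero quadratic residues is (p-1)/2.
= (233-1)/2
= 116

116


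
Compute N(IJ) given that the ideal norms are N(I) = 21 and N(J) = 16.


N(IJ) = N(I) * N(J)
= 21 * 16
= 336

336


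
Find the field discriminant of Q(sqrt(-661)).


For K = Q(sqrt(d)) with d squarefree: disc(K) = d if d = 1 mod 4, and disc(K) = 4d if d = 2 or 3 mod 4.
Here d = -661, and d mod 4 = 3.
d = 3 mod 4, not 1 (O_K = Z[sqrt(d)]), so disc(K) = 4d = 4 * (-661) = -2644

-2644


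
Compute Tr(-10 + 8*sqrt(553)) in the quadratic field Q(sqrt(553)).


Tr(a + b*sqrt(d)) = (a + b*sqrt(d)) + (a - b*sqrt(d)) = 2a
= 2 * (-10)
= -20

-20


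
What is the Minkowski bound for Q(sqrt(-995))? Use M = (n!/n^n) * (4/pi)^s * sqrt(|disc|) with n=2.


d = -995, d mod 4 = 1, so disc(K) = d = -995; |disc(K)| = 995
Imaginary quadratic field, so n = 2, s = r2 = 1, r1 = 0
M = (n!/n^n) * (4/pi)^s * sqrt(|disc(K)|) = (2!/2^2) * (4/pi)^1 * sqrt(995)
= 0.5 * 1.273240 * 31.543621
= 20.0813

20.0813


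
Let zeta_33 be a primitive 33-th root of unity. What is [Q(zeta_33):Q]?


The degree equals Euler's totient phi(33).
33 = 3 * 11
phi(33) = 20

20


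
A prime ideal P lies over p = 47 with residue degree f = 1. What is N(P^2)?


N(P^a) = p^(a*f)
= 47^(2*1)
= 47^2
= 2209

2209


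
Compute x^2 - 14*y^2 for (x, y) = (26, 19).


x^2 - d*y^2
= 26^2 - 14*19^2
= 676 - 5054
= -4378

-4378


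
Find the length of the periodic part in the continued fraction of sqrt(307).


Run the CF algorithm for sqrt(307).
a_0 = floor(sqrt(307)) = 17; set m_0=0, q_0=1.
Recurrence: m' = q*a - m,  q' = (d - m'^2)/q,  a' = floor((a_0 + m')/q').
  step 1: m=17, q=18, a=1
  step 2: m=1, q=17, a=1
  step 3: m=16, q=3, a=11
  step 4: m=17, q=6, a=5
  step 5: m=13, q=23, a=1
  step 6: m=10, q=9, a=3
  step 7: m=17, q=2, a=17
  step 8: m=17, q=9, a=3
  step 9: m=10, q=23, a=1
  step 10: m=13, q=6, a=5
  step 11: m=17, q=3, a=11
  step 12: m=16, q=17, a=1
  step 13: m=1, q=18, a=1
  step 14: m=17, q=1, a=34
a_14 = 2*a_0 = 34, so the period closes here.
sqrt(307) = [17; 1, 1, 11, 5, 1, 3, 17, 3, 1, 5, 11, 1, 1, 34]
Period length = 14

14


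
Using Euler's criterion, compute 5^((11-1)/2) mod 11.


p = 11 is prime and the exponent is (p-1)/2 = 5, so by Euler's criterion 5^5 = (5/11) = +1 or -1 mod 11.
Compute by square-and-multiply:
  5 = 4 + 1 (binary 101)
  Repeated squaring mod 11: 5^1 = 5, 5^2 = 3, 5^4 = 9
  5^5 = 5^4 * 5^1 = 9 * 5 mod 11
    9 * 5 = 45 = 1 mod 11
  5^5 = 1 mod 11
Result 1: 5 is a quadratic residue mod 11.
5^5 mod 11 = 1

1


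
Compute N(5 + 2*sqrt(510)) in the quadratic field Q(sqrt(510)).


N(a + b*sqrt(d)) = a^2 - d*b^2
= (5)^2 - (510)*(2)^2
= 25 - 2040
= -2015

-2015


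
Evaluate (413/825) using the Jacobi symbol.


Compute (413/825) via quadratic reciprocity:
  reciprocity: (413/825) -> +(825/413)
  reduce: (412/413)
  pull out 2: (2/413) = -1  (since 413 mod 8 = 5)
  pull out 2: (2/413) = -1  (since 413 mod 8 = 5)
  reciprocity: (103/413) -> +(413/103)
  reduce: (1/103)
  (1/103) = 1
Product of signs = 1

1


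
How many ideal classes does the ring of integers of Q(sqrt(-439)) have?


K = Q(sqrt(-439)). d mod 4 = 1, so D = disc(K) = d = -439
h(K) equals the number of primitive reduced positive-definite forms (a, b, c) = a*x^2 + b*x*y + c*y^2 with b^2 - 4ac = D,
where reduced means |b| <= a <= c, with b >= 0 whenever |b| = a or a = c, and primitive means gcd(a, b, c) = 1.
Reduced forces 3a^2 <= |D| = 439, so 1 <= a <= 12; b must have the parity of D, and c = (b^2 - D)/(4a) must be an integer >= a.
Enumerate a = 1..12, b in [-a, a]:
  a=1: (1, 1, 110)  [1]
  a=2: (2, -1, 55), (2, 1, 55)  [2]
  a=3: none
  a=4: (4, -3, 28), (4, 3, 28)  [2]
  a=5: (5, -1, 22), (5, 1, 22)  [2]
  a=6: none
  a=7: (7, -3, 16), (7, 3, 16)  [2]
  a=8: (8, -3, 14), (8, 3, 14)  [2]
  a=9: none
  a=10: (10, -9, 13), (10, -1, 11), (10, 1, 11), (10, 9, 13)  [4]
  a=11..12: none
Total reduced forms: 1 + 2 + 2 + 2 + 2 + 2 + 4 = 15
h = 15

15


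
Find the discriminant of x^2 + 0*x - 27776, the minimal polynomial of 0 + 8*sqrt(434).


The element 0 + 8*sqrt(434) has minimal polynomial:
x^2 + 0*x - 27776
Discriminant = (0)^2 - 4*(-27776)
= 0 + 111104
= 111104

111104


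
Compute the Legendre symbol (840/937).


p = 937 is prime, so compute (840/937) with the reciprocity algorithm (Jacobi-symbol steps: pull out 2s via (2/n), flip via reciprocity, reduce):
  pull out 2: (2/937) = +1  (since 937 mod 8 = 1)
  pull out 2: (2/937) = +1  (since 937 mod 8 = 1)
  pull out 2: (2/937) = +1  (since 937 mod 8 = 1)
  reciprocity: (105/937) -> +(937/105)
  reduce: (97/105)
  reciprocity: (97/105) -> +(105/97)
  reduce: (8/97)
  pull out 2: (2/97) = +1  (since 97 mod 8 = 1)
  pull out 2: (2/97) = +1  (since 97 mod 8 = 1)
  pull out 2: (2/97) = +1  (since 97 mod 8 = 1)
  (1/97) = 1
Product of signs = 1
(840/937) = 1

1


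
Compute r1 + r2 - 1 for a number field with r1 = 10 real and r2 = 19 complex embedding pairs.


By Dirichlet's unit theorem:
rank = r1 + r2 - 1
= 10 + 19 - 1
= 28

28


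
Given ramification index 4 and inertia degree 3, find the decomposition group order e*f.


|D_P| = e * f
= 4 * 3
= 12

12


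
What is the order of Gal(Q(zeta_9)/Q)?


|Gal(Q(zeta_9)/Q)| = phi(9)
= 6

6


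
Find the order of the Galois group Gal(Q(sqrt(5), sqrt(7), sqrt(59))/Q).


The 3 square roots of distinct primes are multiplicatively independent over Q,
so [K:Q] = 2^3 and Gal(K/Q) is isomorphic to (Z/2Z)^3.
|Gal| = 2^3 = 8

8


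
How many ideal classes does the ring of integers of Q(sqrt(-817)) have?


K = Q(sqrt(-817)). d mod 4 = 3, so D = disc(K) = 4d = -3268
h(K) equals the number of primitive reduced positive-definite forms (a, b, c) = a*x^2 + b*x*y + c*y^2 with b^2 - 4ac = D,
where reduced means |b| <= a <= c, with b >= 0 whenever |b| = a or a = c, and primitive means gcd(a, b, c) = 1.
Reduced forces 3a^2 <= |D| = 3268, so 1 <= a <= 33; b must have the parity of D, and c = (b^2 - D)/(4a) must be an integer >= a.
Enumerate a = 1..33, b in [-a, a]:
  a=1: (1, 0, 817)  [1]
  a=2: (2, 2, 409)  [1]
  a=3..6: none
  a=7: (7, -6, 118), (7, 6, 118)  [2]
  a=8..13: none
  a=14: (14, -6, 59), (14, 6, 59)  [2]
  a=15..16: none
  a=17: (17, -8, 49), (17, 8, 49)  [2]
  a=18: none
  a=19: (19, 0, 43)  [1]
  a=20..28: none
  a=29: (29, -26, 34), (29, 26, 34)  [2]
  a=30: none
  a=31: (31, 24, 31)  [1]
  a=32..33: none
Total reduced forms: 1 + 1 + 2 + 2 + 2 + 1 + 2 + 1 = 12
h = 12

12


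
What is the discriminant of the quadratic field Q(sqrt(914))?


For K = Q(sqrt(d)) with d squarefree: disc(K) = d if d = 1 mod 4, and disc(K) = 4d if d = 2 or 3 mod 4.
Here d = 914, and d mod 4 = 2.
d = 2 mod 4, not 1 (O_K = Z[sqrt(d)]), so disc(K) = 4d = 4 * (914) = 3656

3656


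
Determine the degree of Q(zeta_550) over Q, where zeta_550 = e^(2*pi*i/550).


The degree equals Euler's totient phi(550).
550 = 2 * 5^2 * 11
phi(550) = 200

200


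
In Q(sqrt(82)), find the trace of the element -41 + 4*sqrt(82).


Tr(a + b*sqrt(d)) = (a + b*sqrt(d)) + (a - b*sqrt(d)) = 2a
= 2 * (-41)
= -82

-82


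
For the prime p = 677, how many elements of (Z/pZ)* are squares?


For prime p, the number of non-zero quadratic residues is (p-1)/2.
= (677-1)/2
= 338

338


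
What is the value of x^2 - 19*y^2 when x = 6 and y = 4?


x^2 - d*y^2
= 6^2 - 19*4^2
= 36 - 304
= -268

-268


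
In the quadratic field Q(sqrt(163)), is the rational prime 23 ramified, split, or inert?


K = Q(sqrt(163)). Since d mod 4 = 3, disc(K) = 652.
Check p | disc: 652 mod 23 = 8.
p does not divide disc. Compute Legendre symbol (d/p):
2^((23-1)/2) mod 23 = 1
(d/p) = 1, so p splits: (p) = P*P' with e=1, f=1, g=2.
Therefore p is split.

split


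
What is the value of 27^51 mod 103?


p = 103 is prime and the exponent is (p-1)/2 = 51, so by Euler's criterion 27^51 = (27/103) = +1 or -1 mod 103.
Compute by square-and-multiply:
  51 = 32 + 16 + 2 + 1 (binary 110011)
  Repeated squaring mod 103: 27^1 = 27, 27^2 = 8, 27^4 = 64, 27^8 = 79, 27^16 = 61, 27^32 = 13
  27^51 = 27^32 * 27^16 * 27^2 * 27^1 = 13 * 61 * 8 * 27 mod 103
    13 * 61 = 793 = 72 mod 103
    72 * 8 = 576 = 61 mod 103
    61 * 27 = 1647 = 102 mod 103
  27^51 = 102 mod 103
Result 102 = p - 1 = -1 mod 103: 27 is a quadratic non-residue mod 103. As a residue in [0, p-1] the value is 102.
27^51 mod 103 = 102

102


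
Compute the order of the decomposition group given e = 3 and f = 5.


|D_P| = e * f
= 3 * 5
= 15

15


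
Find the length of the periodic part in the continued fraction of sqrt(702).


Run the CF algorithm for sqrt(702).
a_0 = floor(sqrt(702)) = 26; set m_0=0, q_0=1.
Recurrence: m' = q*a - m,  q' = (d - m'^2)/q,  a' = floor((a_0 + m')/q').
  step 1: m=26, q=26, a=2
  step 2: m=26, q=1, a=52
a_2 = 2*a_0 = 52, so the period closes here.
sqrt(702) = [26; 2, 52]
Period length = 2

2


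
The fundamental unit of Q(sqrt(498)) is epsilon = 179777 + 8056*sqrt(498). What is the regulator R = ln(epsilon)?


epsilon = 179777 + 8056*sqrt(498)
= 359554.0000
R = ln(359554.0000)
= 12.7926

12.7926


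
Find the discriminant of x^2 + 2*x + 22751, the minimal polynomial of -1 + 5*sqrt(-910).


The element -1 + 5*sqrt(-910) has minimal polynomial:
x^2 + 2*x + 22751
Discriminant = (2)^2 - 4*(22751)
= 4 - 91004
= -91000

-91000


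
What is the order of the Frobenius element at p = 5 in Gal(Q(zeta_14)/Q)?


The Frobenius at p in Gal(Q(zeta_n)/Q) = (Z/nZ)* is the class of p, so its order is ord_14(5), the smallest k >= 1 with 5^k = 1 mod 14.
n = 14 = 2 * 7, phi(14) = 6; the order divides phi(n).
Divisors of 6: 1, 2, 3, 6
Repeated squaring mod 14: 5^1 = 5, 5^2 = 11, 5^4 = 9
Test divisors in increasing order:
  k=1: 5^1 = 5 mod 14
  k=2: 5^2 = 11 mod 14
  k=3: 5^3 = 11 * 5 = 13 mod 14
  k=6: 5^6 = 9 * 11 = 1 mod 14  <- first divisor giving 1
Order = 6

6


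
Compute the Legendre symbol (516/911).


p = 911 is prime, so compute (516/911) with the reciprocity algorithm (Jacobi-symbol steps: pull out 2s via (2/n), flip via reciprocity, reduce):
  pull out 2: (2/911) = +1  (since 911 mod 8 = 7)
  pull out 2: (2/911) = +1  (since 911 mod 8 = 7)
  reciprocity: (129/911) -> +(911/129)
  reduce: (8/129)
  pull out 2: (2/129) = +1  (since 129 mod 8 = 1)
  pull out 2: (2/129) = +1  (since 129 mod 8 = 1)
  pull out 2: (2/129) = +1  (since 129 mod 8 = 1)
  (1/129) = 1
Product of signs = 1
(516/911) = 1

1


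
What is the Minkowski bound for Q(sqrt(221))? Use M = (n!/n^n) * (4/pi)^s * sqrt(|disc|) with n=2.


d = 221, d mod 4 = 1, so disc(K) = d = 221; |disc(K)| = 221
Real quadratic field, so n = 2, s = r2 = 0, r1 = 2
M = (n!/n^n) * (4/pi)^s * sqrt(|disc(K)|) = (2!/2^2) * (4/pi)^0 * sqrt(221)
= 0.5 * 1.000000 * 14.866069
= 7.4330

7.4330


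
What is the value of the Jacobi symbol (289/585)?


Compute (289/585) via quadratic reciprocity:
  reciprocity: (289/585) -> +(585/289)
  reduce: (7/289)
  reciprocity: (7/289) -> +(289/7)
  reduce: (2/7)
  pull out 2: (2/7) = +1  (since 7 mod 8 = 7)
  (1/7) = 1
Product of signs = 1

1


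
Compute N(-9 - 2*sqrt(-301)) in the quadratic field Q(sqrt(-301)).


N(a + b*sqrt(d)) = a^2 - d*b^2
= (-9)^2 - (-301)*(-2)^2
= 81 + 1204
= 1285

1285


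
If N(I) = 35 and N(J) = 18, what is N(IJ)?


N(IJ) = N(I) * N(J)
= 35 * 18
= 630

630


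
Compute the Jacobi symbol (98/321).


Compute (98/321) via quadratic reciprocity:
  pull out 2: (2/321) = +1  (since 321 mod 8 = 1)
  reciprocity: (49/321) -> +(321/49)
  reduce: (27/49)
  reciprocity: (27/49) -> +(49/27)
  reduce: (22/27)
  pull out 2: (2/27) = -1  (since 27 mod 8 = 3)
  reciprocity: (11/27) -> -(27/11)
  reduce: (5/11)
  reciprocity: (5/11) -> +(11/5)
  reduce: (1/5)
  (1/5) = 1
Product of signs = 1

1


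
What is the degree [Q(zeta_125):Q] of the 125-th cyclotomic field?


The degree equals Euler's totient phi(125).
125 = 5^3
phi(125) = 100

100


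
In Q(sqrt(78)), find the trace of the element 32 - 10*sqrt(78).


Tr(a + b*sqrt(d)) = (a + b*sqrt(d)) + (a - b*sqrt(d)) = 2a
= 2 * (32)
= 64

64


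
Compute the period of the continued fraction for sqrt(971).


Run the CF algorithm for sqrt(971).
a_0 = floor(sqrt(971)) = 31; set m_0=0, q_0=1.
Recurrence: m' = q*a - m,  q' = (d - m'^2)/q,  a' = floor((a_0 + m')/q').
  step 1: m=31, q=10, a=6
  step 2: m=29, q=13, a=4
  step 3: m=23, q=34, a=1
  step 4: m=11, q=25, a=1
  step 5: m=14, q=31, a=1
  step 6: m=17, q=22, a=2
  step 7: m=27, q=11, a=5
  step 8: m=28, q=17, a=3
  step 9: m=23, q=26, a=2
  step 10: m=29, q=5, a=12
  step 11: m=31, q=2, a=31
  step 12: m=31, q=5, a=12
  step 13: m=29, q=26, a=2
  step 14: m=23, q=17, a=3
  step 15: m=28, q=11, a=5
  step 16: m=27, q=22, a=2
  step 17: m=17, q=31, a=1
  step 18: m=14, q=25, a=1
  step 19: m=11, q=34, a=1
  step 20: m=23, q=13, a=4
  step 21: m=29, q=10, a=6
  step 22: m=31, q=1, a=62
a_22 = 2*a_0 = 62, so the period closes here.
sqrt(971) = [31; 6, 4, 1, 1, 1, 2, 5, 3, 2, 12, 31, 12, 2, 3, 5, 2, 1, 1, 1, 4, 6, 62]
Period length = 22

22


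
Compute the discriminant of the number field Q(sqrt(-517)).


For K = Q(sqrt(d)) with d squarefree: disc(K) = d if d = 1 mod 4, and disc(K) = 4d if d = 2 or 3 mod 4.
Here d = -517, and d mod 4 = 3.
d = 3 mod 4, not 1 (O_K = Z[sqrt(d)]), so disc(K) = 4d = 4 * (-517) = -2068

-2068


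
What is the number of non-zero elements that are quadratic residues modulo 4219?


For prime p, the number of non-zero quadratic residues is (p-1)/2.
= (4219-1)/2
= 2109

2109


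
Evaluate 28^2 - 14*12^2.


x^2 - d*y^2
= 28^2 - 14*12^2
= 784 - 2016
= -1232

-1232


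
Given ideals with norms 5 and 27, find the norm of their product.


N(IJ) = N(I) * N(J)
= 5 * 27
= 135

135


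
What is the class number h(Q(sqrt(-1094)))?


K = Q(sqrt(-1094)). d mod 4 = 2, so D = disc(K) = 4d = -4376
h(K) equals the number of primitive reduced positive-definite forms (a, b, c) = a*x^2 + b*x*y + c*y^2 with b^2 - 4ac = D,
where reduced means |b| <= a <= c, with b >= 0 whenever |b| = a or a = c, and primitive means gcd(a, b, c) = 1.
Reduced forces 3a^2 <= |D| = 4376, so 1 <= a <= 38; b must have the parity of D, and c = (b^2 - D)/(4a) must be an integer >= a.
Enumerate a = 1..38, b in [-a, a]:
  a=1: (1, 0, 1094)  [1]
  a=2: (2, 0, 547)  [1]
  a=3: (3, -2, 365), (3, 2, 365)  [2]
  a=4: none
  a=5: (5, -2, 219), (5, 2, 219)  [2]
  a=6: (6, -4, 183), (6, 4, 183)  [2]
  a=7..8: none
  a=9: (9, -4, 122), (9, 4, 122)  [2]
  a=10: (10, -8, 111), (10, 8, 111)  [2]
  a=11..14: none
  a=15: (15, -8, 74), (15, -2, 73), (15, 2, 73), (15, 8, 74)  [4]
  a=16..17: none
  a=18: (18, -4, 61), (18, 4, 61)  [2]
  a=19..24: none
  a=25: (25, -18, 47), (25, 18, 47)  [2]
  a=26: none
  a=27: (27, -22, 45), (27, 22, 45)  [2]
  a=28..29: none
  a=30: (30, -28, 43), (30, -8, 37), (30, 8, 37), (30, 28, 43)  [4]
  a=31..38: none
Total reduced forms: 1 + 1 + 2 + 2 + 2 + 2 + 2 + 4 + 2 + 2 + 2 + 4 = 26
h = 26

26


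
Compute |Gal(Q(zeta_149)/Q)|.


|Gal(Q(zeta_149)/Q)| = phi(149)
= 148

148


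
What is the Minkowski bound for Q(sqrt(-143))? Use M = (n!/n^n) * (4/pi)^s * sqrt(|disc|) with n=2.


d = -143, d mod 4 = 1, so disc(K) = d = -143; |disc(K)| = 143
Imaginary quadratic field, so n = 2, s = r2 = 1, r1 = 0
M = (n!/n^n) * (4/pi)^s * sqrt(|disc(K)|) = (2!/2^2) * (4/pi)^1 * sqrt(143)
= 0.5 * 1.273240 * 11.958261
= 7.6129

7.6129


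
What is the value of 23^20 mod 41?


p = 41 is prime and the exponent is (p-1)/2 = 20, so by Euler's criterion 23^20 = (23/41) = +1 or -1 mod 41.
Compute by square-and-multiply:
  20 = 16 + 4 (binary 10100)
  Repeated squaring mod 41: 23^1 = 23, 23^2 = 37, 23^4 = 16, 23^8 = 10, 23^16 = 18
  23^20 = 23^16 * 23^4 = 18 * 16 mod 41
    18 * 16 = 288 = 1 mod 41
  23^20 = 1 mod 41
Result 1: 23 is a quadratic residue mod 41.
23^20 mod 41 = 1

1


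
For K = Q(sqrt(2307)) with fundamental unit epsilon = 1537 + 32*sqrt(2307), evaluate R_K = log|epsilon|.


epsilon = 1537 + 32*sqrt(2307)
= 3073.9997
R = ln(3073.9997)
= 8.0307

8.0307


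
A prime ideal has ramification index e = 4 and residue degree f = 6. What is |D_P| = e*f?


|D_P| = e * f
= 4 * 6
= 24

24


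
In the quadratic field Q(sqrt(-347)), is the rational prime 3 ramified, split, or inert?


K = Q(sqrt(-347)). Since d mod 4 = 1, disc(K) = -347.
Check p | disc: -347 mod 3 = 1.
p does not divide disc. Compute Legendre symbol (d/p):
1^((3-1)/2) mod 3 = 1
(d/p) = 1, so p splits: (p) = P*P' with e=1, f=1, g=2.
Therefore p is split.

split


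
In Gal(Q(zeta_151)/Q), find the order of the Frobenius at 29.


The Frobenius at p in Gal(Q(zeta_n)/Q) = (Z/nZ)* is the class of p, so its order is ord_151(29), the smallest k >= 1 with 29^k = 1 mod 151.
n = 151 = 151, phi(151) = 150; the order divides phi(n).
Divisors of 150: 1, 2, 3, 5, 6, 10, 15, 25, 30, 50, 75, 150
Repeated squaring mod 151: 29^1 = 29, 29^2 = 86, 29^4 = 148, 29^8 = 9, 29^16 = 81, 29^32 = 68, 29^64 = 94, 29^128 = 78
Test divisors in increasing order:
  k=1: 29^1 = 29 mod 151
  k=2: 29^2 = 86 mod 151
  k=3: 29^3 = 86 * 29 = 78 mod 151
  k=5: 29^5 = 148 * 29 = 64 mod 151
  k=6: 29^6 = 148 * 86 = 44 mod 151
  k=10: 29^10 = 9 * 86 = 19 mod 151
  k=15: 29^15 = 9 * 148 * 86 * 29 = 8 mod 151
  k=25: 29^25 = 81 * 9 * 29 = 1 mod 151  <- first divisor giving 1
Order = 25

25


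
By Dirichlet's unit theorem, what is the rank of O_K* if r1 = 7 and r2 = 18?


By Dirichlet's unit theorem:
rank = r1 + r2 - 1
= 7 + 18 - 1
= 24

24


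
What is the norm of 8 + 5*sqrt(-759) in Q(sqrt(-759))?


N(a + b*sqrt(d)) = a^2 - d*b^2
= (8)^2 - (-759)*(5)^2
= 64 + 18975
= 19039

19039


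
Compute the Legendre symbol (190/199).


p = 199 is prime, so compute (190/199) with the reciprocity algorithm (Jacobi-symbol steps: pull out 2s via (2/n), flip via reciprocity, reduce):
  pull out 2: (2/199) = +1  (since 199 mod 8 = 7)
  reciprocity: (95/199) -> -(199/95)
  reduce: (9/95)
  reciprocity: (9/95) -> +(95/9)
  reduce: (5/9)
  reciprocity: (5/9) -> +(9/5)
  reduce: (4/5)
  pull out 2: (2/5) = -1  (since 5 mod 8 = 5)
  pull out 2: (2/5) = -1  (since 5 mod 8 = 5)
  (1/5) = 1
Product of signs = -1
(190/199) = -1

-1


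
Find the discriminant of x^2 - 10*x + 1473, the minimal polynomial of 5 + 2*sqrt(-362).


The element 5 + 2*sqrt(-362) has minimal polynomial:
x^2 - 10*x + 1473
Discriminant = (-10)^2 - 4*(1473)
= 100 - 5892
= -5792

-5792


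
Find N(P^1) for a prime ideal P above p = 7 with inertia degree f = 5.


N(P^a) = p^(a*f)
= 7^(1*5)
= 7^5
= 16807

16807


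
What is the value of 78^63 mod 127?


p = 127 is prime and the exponent is (p-1)/2 = 63, so by Euler's criterion 78^63 = (78/127) = +1 or -1 mod 127.
Compute by square-and-multiply:
  63 = 32 + 16 + 8 + 4 + 2 + 1 (binary 111111)
  Repeated squaring mod 127: 78^1 = 78, 78^2 = 115, 78^4 = 17, 78^8 = 35, 78^16 = 82, 78^32 = 120
  78^63 = 78^32 * 78^16 * 78^8 * 78^4 * 78^2 * 78^1 = 120 * 82 * 35 * 17 * 115 * 78 mod 127
    120 * 82 = 9840 = 61 mod 127
    61 * 35 = 2135 = 103 mod 127
    103 * 17 = 1751 = 100 mod 127
    100 * 115 = 11500 = 70 mod 127
    70 * 78 = 5460 = 126 mod 127
  78^63 = 126 mod 127
Result 126 = p - 1 = -1 mod 127: 78 is a quadratic non-residue mod 127. As a residue in [0, p-1] the value is 126.
78^63 mod 127 = 126

126


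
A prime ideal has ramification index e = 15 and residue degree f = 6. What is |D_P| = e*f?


|D_P| = e * f
= 15 * 6
= 90

90


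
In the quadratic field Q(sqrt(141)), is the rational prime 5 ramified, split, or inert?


K = Q(sqrt(141)). Since d mod 4 = 1, disc(K) = 141.
Check p | disc: 141 mod 5 = 1.
p does not divide disc. Compute Legendre symbol (d/p):
1^((5-1)/2) mod 5 = 1
(d/p) = 1, so p splits: (p) = P*P' with e=1, f=1, g=2.
Therefore p is split.

split


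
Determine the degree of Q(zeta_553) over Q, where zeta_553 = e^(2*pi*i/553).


The degree equals Euler's totient phi(553).
553 = 7 * 79
phi(553) = 468

468


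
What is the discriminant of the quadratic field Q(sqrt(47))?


For K = Q(sqrt(d)) with d squarefree: disc(K) = d if d = 1 mod 4, and disc(K) = 4d if d = 2 or 3 mod 4.
Here d = 47, and d mod 4 = 3.
d = 3 mod 4, not 1 (O_K = Z[sqrt(d)]), so disc(K) = 4d = 4 * (47) = 188

188


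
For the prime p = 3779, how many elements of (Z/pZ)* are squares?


For prime p, the number of non-zero quadratic residues is (p-1)/2.
= (3779-1)/2
= 1889

1889


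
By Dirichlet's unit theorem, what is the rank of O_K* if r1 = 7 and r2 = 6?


By Dirichlet's unit theorem:
rank = r1 + r2 - 1
= 7 + 6 - 1
= 12

12


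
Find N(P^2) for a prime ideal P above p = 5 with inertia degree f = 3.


N(P^a) = p^(a*f)
= 5^(2*3)
= 5^6
= 15625

15625


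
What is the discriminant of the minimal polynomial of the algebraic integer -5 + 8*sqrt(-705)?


The element -5 + 8*sqrt(-705) has minimal polynomial:
x^2 + 10*x + 45145
Discriminant = (10)^2 - 4*(45145)
= 100 - 180580
= -180480

-180480


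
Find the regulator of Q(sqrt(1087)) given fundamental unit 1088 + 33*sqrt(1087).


epsilon = 1088 + 33*sqrt(1087)
= 2175.9995
R = ln(2175.9995)
= 7.6852

7.6852


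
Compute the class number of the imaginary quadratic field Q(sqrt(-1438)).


K = Q(sqrt(-1438)). d mod 4 = 2, so D = disc(K) = 4d = -5752
h(K) equals the number of primitive reduced positive-definite forms (a, b, c) = a*x^2 + b*x*y + c*y^2 with b^2 - 4ac = D,
where reduced means |b| <= a <= c, with b >= 0 whenever |b| = a or a = c, and primitive means gcd(a, b, c) = 1.
Reduced forces 3a^2 <= |D| = 5752, so 1 <= a <= 43; b must have the parity of D, and c = (b^2 - D)/(4a) must be an integer >= a.
Enumerate a = 1..43, b in [-a, a]:
  a=1: (1, 0, 1438)  [1]
  a=2: (2, 0, 719)  [1]
  a=3..6: none
  a=7: (7, -4, 206), (7, 4, 206)  [2]
  a=8..10: none
  a=11: (11, -10, 133), (11, 10, 133)  [2]
  a=12..13: none
  a=14: (14, -4, 103), (14, 4, 103)  [2]
  a=15..18: none
  a=19: (19, -10, 77), (19, 10, 77)  [2]
  a=20..21: none
  a=22: (22, -12, 67), (22, 12, 67)  [2]
  a=23..30: none
  a=31: (31, -18, 49), (31, 18, 49)  [2]
  a=32..37: none
  a=38: (38, -28, 43), (38, 28, 43)  [2]
  a=39..43: none
Total reduced forms: 1 + 1 + 2 + 2 + 2 + 2 + 2 + 2 + 2 = 16
h = 16

16


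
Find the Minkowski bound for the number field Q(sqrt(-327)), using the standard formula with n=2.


d = -327, d mod 4 = 1, so disc(K) = d = -327; |disc(K)| = 327
Imaginary quadratic field, so n = 2, s = r2 = 1, r1 = 0
M = (n!/n^n) * (4/pi)^s * sqrt(|disc(K)|) = (2!/2^2) * (4/pi)^1 * sqrt(327)
= 0.5 * 1.273240 * 18.083141
= 11.5121

11.5121


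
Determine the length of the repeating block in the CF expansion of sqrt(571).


Run the CF algorithm for sqrt(571).
a_0 = floor(sqrt(571)) = 23; set m_0=0, q_0=1.
Recurrence: m' = q*a - m,  q' = (d - m'^2)/q,  a' = floor((a_0 + m')/q').
  step 1: m=23, q=42, a=1
  step 2: m=19, q=5, a=8
  step 3: m=21, q=26, a=1
  step 4: m=5, q=21, a=1
  step 5: m=16, q=15, a=2
  step 6: m=14, q=25, a=1
  step 7: m=11, q=18, a=1
  step 8: m=7, q=29, a=1
  step 9: m=22, q=3, a=15
  step 10: m=23, q=14, a=3
  step 11: m=19, q=15, a=2
  step 12: m=11, q=30, a=1
  step 13: m=19, q=7, a=6
  step 14: m=23, q=6, a=7
  step 15: m=19, q=35, a=1
  step 16: m=16, q=9, a=4
  step 17: m=20, q=19, a=2
  step 18: m=18, q=13, a=3
  step 19: m=21, q=10, a=4
  step 20: m=19, q=21, a=2
  step 21: m=23, q=2, a=23
  step 22: m=23, q=21, a=2
  step 23: m=19, q=10, a=4
  step 24: m=21, q=13, a=3
  step 25: m=18, q=19, a=2
  step 26: m=20, q=9, a=4
  step 27: m=16, q=35, a=1
  step 28: m=19, q=6, a=7
  step 29: m=23, q=7, a=6
  step 30: m=19, q=30, a=1
  step 31: m=11, q=15, a=2
  step 32: m=19, q=14, a=3
  step 33: m=23, q=3, a=15
  step 34: m=22, q=29, a=1
  step 35: m=7, q=18, a=1
  step 36: m=11, q=25, a=1
  step 37: m=14, q=15, a=2
  step 38: m=16, q=21, a=1
  step 39: m=5, q=26, a=1
  step 40: m=21, q=5, a=8
  step 41: m=19, q=42, a=1
  step 42: m=23, q=1, a=46
a_42 = 2*a_0 = 46, so the period closes here.
sqrt(571) = [23; 1, 8, 1, 1, 2, 1, 1, 1, 15, 3, 2, 1, 6, 7, 1, 4, 2, 3, 4, 2, 23, 2, 4, 3, 2, 4, 1, 7, 6, 1, 2, 3, 15, 1, 1, 1, 2, 1, 1, 8, 1, 46]
Period length = 42

42


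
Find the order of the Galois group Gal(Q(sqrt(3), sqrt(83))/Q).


The 2 square roots of distinct primes are multiplicatively independent over Q,
so [K:Q] = 2^2 and Gal(K/Q) is isomorphic to (Z/2Z)^2.
|Gal| = 2^2 = 4

4


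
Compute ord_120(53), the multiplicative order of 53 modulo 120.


We want ord_120(53), the smallest k >= 1 with 53^k = 1 mod 120.
n = 120 = 2^3 * 3 * 5, phi(120) = 32; the order divides phi(n).
Divisors of 32: 1, 2, 4, 8, 16, 32
Repeated squaring mod 120: 53^1 = 53, 53^2 = 49, 53^4 = 1, 53^8 = 1, 53^16 = 1, 53^32 = 1
Test divisors in increasing order:
  k=1: 53^1 = 53 mod 120
  k=2: 53^2 = 49 mod 120
  k=4: 53^4 = 1 mod 120  <- first divisor giving 1
Order = 4

4


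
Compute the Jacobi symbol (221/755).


Compute (221/755) via quadratic reciprocity:
  reciprocity: (221/755) -> +(755/221)
  reduce: (92/221)
  pull out 2: (2/221) = -1  (since 221 mod 8 = 5)
  pull out 2: (2/221) = -1  (since 221 mod 8 = 5)
  reciprocity: (23/221) -> +(221/23)
  reduce: (14/23)
  pull out 2: (2/23) = +1  (since 23 mod 8 = 7)
  reciprocity: (7/23) -> -(23/7)
  reduce: (2/7)
  pull out 2: (2/7) = +1  (since 7 mod 8 = 7)
  (1/7) = 1
Product of signs = -1

-1


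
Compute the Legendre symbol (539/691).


p = 691 is prime, so compute (539/691) with the reciprocity algorithm (Jacobi-symbol steps: pull out 2s via (2/n), flip via reciprocity, reduce):
  reciprocity: (539/691) -> -(691/539)
  reduce: (152/539)
  pull out 2: (2/539) = -1  (since 539 mod 8 = 3)
  pull out 2: (2/539) = -1  (since 539 mod 8 = 3)
  pull out 2: (2/539) = -1  (since 539 mod 8 = 3)
  reciprocity: (19/539) -> -(539/19)
  reduce: (7/19)
  reciprocity: (7/19) -> -(19/7)
  reduce: (5/7)
  reciprocity: (5/7) -> +(7/5)
  reduce: (2/5)
  pull out 2: (2/5) = -1  (since 5 mod 8 = 5)
  (1/5) = 1
Product of signs = -1
(539/691) = -1

-1


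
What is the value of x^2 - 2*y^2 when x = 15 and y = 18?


x^2 - d*y^2
= 15^2 - 2*18^2
= 225 - 648
= -423

-423


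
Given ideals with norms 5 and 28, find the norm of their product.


N(IJ) = N(I) * N(J)
= 5 * 28
= 140

140


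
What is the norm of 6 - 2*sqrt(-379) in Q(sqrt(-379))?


N(a + b*sqrt(d)) = a^2 - d*b^2
= (6)^2 - (-379)*(-2)^2
= 36 + 1516
= 1552

1552


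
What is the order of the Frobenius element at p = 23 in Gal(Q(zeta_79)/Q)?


The Frobenius at p in Gal(Q(zeta_n)/Q) = (Z/nZ)* is the class of p, so its order is ord_79(23), the smallest k >= 1 with 23^k = 1 mod 79.
n = 79 = 79, phi(79) = 78; the order divides phi(n).
Divisors of 78: 1, 2, 3, 6, 13, 26, 39, 78
Repeated squaring mod 79: 23^1 = 23, 23^2 = 55, 23^4 = 23, 23^8 = 55, 23^16 = 23, 23^32 = 55, 23^64 = 23
Test divisors in increasing order:
  k=1: 23^1 = 23 mod 79
  k=2: 23^2 = 55 mod 79
  k=3: 23^3 = 55 * 23 = 1 mod 79  <- first divisor giving 1
Order = 3

3


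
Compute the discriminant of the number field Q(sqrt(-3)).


For K = Q(sqrt(d)) with d squarefree: disc(K) = d if d = 1 mod 4, and disc(K) = 4d if d = 2 or 3 mod 4.
Here d = -3, and d mod 4 = 1.
d = 1 mod 4 (O_K = Z[(1+sqrt(d))/2]), so disc(K) = d = -3

-3


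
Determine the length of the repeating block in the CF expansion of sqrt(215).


Run the CF algorithm for sqrt(215).
a_0 = floor(sqrt(215)) = 14; set m_0=0, q_0=1.
Recurrence: m' = q*a - m,  q' = (d - m'^2)/q,  a' = floor((a_0 + m')/q').
  step 1: m=14, q=19, a=1
  step 2: m=5, q=10, a=1
  step 3: m=5, q=19, a=1
  step 4: m=14, q=1, a=28
a_4 = 2*a_0 = 28, so the period closes here.
sqrt(215) = [14; 1, 1, 1, 28]
Period length = 4

4
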